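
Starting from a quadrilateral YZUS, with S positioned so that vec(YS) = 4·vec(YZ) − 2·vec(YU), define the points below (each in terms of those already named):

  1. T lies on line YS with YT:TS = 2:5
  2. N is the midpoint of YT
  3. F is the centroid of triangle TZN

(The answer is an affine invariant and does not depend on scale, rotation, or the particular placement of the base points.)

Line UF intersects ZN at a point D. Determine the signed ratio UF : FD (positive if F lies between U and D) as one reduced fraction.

Set Y = (0, 0), Z = (1, 0), U = (0, 1), S = (4, -2); any affine frame gives the same invariant.
1. T lies on line YS with YT:TS = 2:5 ⇒ T = (8/7, -4/7)
2. N is the midpoint of YT ⇒ N = (4/7, -2/7)
3. F is the centroid of triangle TZN ⇒ F = (19/21, -2/7)
line UF meets ZN at D = (95/119, -16/119)
F = U + t·(D−U) with t = 17/15, so UF:FD = 17/15:-2/15

UF:FD = -17/2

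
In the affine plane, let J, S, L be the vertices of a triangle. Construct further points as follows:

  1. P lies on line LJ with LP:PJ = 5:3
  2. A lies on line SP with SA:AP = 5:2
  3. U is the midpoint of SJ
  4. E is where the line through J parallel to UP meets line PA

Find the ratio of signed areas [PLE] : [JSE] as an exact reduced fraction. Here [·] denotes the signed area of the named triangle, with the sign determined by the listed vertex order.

Set J = (0, 0), S = (1, 0), L = (0, 1); any affine frame gives the same invariant.
1. P lies on line LJ with LP:PJ = 5:3 ⇒ P = (0, 3/8)
2. A lies on line SP with SA:AP = 5:2 ⇒ A = (2/7, 15/56)
3. U is the midpoint of SJ ⇒ U = (1/2, 0)
4. E is where the line through J parallel to UP meets line PA ⇒ E = (-1, 3/4)
2·[PLE] = 5/8, 2·[JSE] = 3/4
[PLE]:[JSE] = 5/8:3/4 = 5/6

[PLE]:[JSE] = 5/6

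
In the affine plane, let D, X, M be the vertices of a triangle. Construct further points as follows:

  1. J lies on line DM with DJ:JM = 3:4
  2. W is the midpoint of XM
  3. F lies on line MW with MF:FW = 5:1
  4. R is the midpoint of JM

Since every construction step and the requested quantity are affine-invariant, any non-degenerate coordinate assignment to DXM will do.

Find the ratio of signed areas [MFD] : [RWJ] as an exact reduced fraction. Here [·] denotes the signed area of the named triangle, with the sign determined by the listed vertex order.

[MFD]:[RWJ] = 35/12

Choose coordinates D = (0, 0), X = (1, 0), M = (0, 1).
1. J lies on line DM with DJ:JM = 3:4 ⇒ J = (0, 3/7)
2. W is the midpoint of XM ⇒ W = (1/2, 1/2)
3. F lies on line MW with MF:FW = 5:1 ⇒ F = (5/12, 7/12)
4. R is the midpoint of JM ⇒ R = (0, 5/7)
2·[MFD] = -5/12, 2·[RWJ] = -1/7
[MFD]:[RWJ] = -5/12:-1/7 = 35/12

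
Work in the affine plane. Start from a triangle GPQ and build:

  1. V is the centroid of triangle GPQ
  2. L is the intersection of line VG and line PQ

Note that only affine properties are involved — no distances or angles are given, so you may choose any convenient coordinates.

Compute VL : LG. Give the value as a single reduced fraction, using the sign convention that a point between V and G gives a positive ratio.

Choose coordinates G = (0, 0), P = (1, 0), Q = (0, 1).
1. V is the centroid of triangle GPQ ⇒ V = (1/3, 1/3)
2. L is the intersection of line VG and line PQ ⇒ L = (1/2, 1/2)
L = V + t·(G−V) with t = -1/2, so VL:LG = t:(1−t) = -1/2:3/2

VL:LG = -1/3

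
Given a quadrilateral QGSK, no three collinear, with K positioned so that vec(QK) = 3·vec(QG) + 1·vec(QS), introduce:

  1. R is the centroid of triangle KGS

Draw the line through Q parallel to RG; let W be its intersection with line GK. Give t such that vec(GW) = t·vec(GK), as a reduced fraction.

Choose coordinates Q = (0, 0), G = (1, 0), S = (0, 1), K = (3, 1).
1. R is the centroid of triangle KGS ⇒ R = (4/3, 2/3)
through Q parallel to RG: direction (-1/3, -2/3); meets GK at W = (-1/3, -2/3)
W = G + t·(K−G) with t = -2/3

t = -2/3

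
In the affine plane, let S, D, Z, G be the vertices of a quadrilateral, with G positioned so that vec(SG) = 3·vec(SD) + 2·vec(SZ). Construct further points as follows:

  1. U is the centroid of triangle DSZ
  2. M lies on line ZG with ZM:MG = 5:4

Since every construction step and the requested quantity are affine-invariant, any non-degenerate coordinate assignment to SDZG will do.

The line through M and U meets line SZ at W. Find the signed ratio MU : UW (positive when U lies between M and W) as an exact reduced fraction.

Set S = (0, 0), D = (1, 0), Z = (0, 1), G = (3, 2); any affine frame gives the same invariant.
1. U is the centroid of triangle DSZ ⇒ U = (1/3, 1/3)
2. M lies on line ZG with ZM:MG = 5:4 ⇒ M = (5/3, 14/9)
line MU meets SZ at W = (0, 1/36)
U = M + t·(W−M) with t = 4/5, so MU:UW = 4/5:1/5

MU:UW = 4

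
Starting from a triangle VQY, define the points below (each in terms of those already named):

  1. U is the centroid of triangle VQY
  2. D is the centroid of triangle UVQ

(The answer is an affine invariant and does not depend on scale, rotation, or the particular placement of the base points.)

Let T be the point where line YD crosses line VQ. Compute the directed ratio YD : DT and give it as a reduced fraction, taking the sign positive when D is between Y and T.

Assign V = (0, 0), Q = (1, 0), Y = (0, 1) — the answer is frame-independent, so this choice is without loss of generality.
1. U is the centroid of triangle VQY ⇒ U = (1/3, 1/3)
2. D is the centroid of triangle UVQ ⇒ D = (4/9, 1/9)
line YD meets VQ at T = (1/2, 0)
D = Y + t·(T−Y) with t = 8/9, so YD:DT = 8/9:1/9

YD:DT = 8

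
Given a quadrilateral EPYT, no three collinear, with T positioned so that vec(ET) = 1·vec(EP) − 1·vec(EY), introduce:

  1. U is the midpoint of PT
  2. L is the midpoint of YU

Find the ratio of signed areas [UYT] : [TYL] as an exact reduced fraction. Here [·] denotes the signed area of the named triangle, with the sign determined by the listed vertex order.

[UYT]:[TYL] = -2

Set E = (0, 0), P = (1, 0), Y = (0, 1), T = (1, -1); any affine frame gives the same invariant.
1. U is the midpoint of PT ⇒ U = (1, -1/2)
2. L is the midpoint of YU ⇒ L = (1/2, 1/4)
2·[UYT] = 1/2, 2·[TYL] = -1/4
[UYT]:[TYL] = 1/2:-1/4 = -2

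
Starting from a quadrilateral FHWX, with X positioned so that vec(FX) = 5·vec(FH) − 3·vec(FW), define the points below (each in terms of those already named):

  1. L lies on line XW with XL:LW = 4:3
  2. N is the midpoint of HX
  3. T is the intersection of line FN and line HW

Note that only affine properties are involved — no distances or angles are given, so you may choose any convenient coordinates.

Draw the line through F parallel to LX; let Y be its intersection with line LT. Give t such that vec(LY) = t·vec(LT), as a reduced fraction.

Assign F = (0, 0), H = (1, 0), W = (0, 1), X = (5, -3) — the answer is frame-independent, so this choice is without loss of generality.
1. L lies on line XW with XL:LW = 4:3 ⇒ L = (15/7, -5/7)
2. N is the midpoint of HX ⇒ N = (3, -3/2)
3. T is the intersection of line FN and line HW ⇒ T = (2, -1)
through F parallel to LX: direction (20/7, -16/7); meets LT at Y = (25/14, -10/7)
Y = L + t·(T−L) with t = 5/2

t = 5/2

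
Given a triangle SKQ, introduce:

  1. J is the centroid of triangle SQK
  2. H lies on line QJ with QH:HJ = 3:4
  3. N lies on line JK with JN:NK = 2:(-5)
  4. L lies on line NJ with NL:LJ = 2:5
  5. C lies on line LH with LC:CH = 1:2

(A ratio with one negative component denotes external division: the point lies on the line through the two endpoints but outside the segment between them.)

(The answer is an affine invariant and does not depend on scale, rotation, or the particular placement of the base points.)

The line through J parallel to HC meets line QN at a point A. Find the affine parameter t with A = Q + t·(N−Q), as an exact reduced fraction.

t = 5

Choose coordinates S = (0, 0), K = (1, 0), Q = (0, 1).
1. J is the centroid of triangle SQK ⇒ J = (1/3, 1/3)
2. H lies on line QJ with QH:HJ = 3:4 ⇒ H = (1/7, 5/7)
3. N lies on line JK with JN:NK = 2:(-5) ⇒ N = (-1/9, 5/9)
4. L lies on line NJ with NL:LJ = 2:5 ⇒ L = (1/63, 31/63)
5. C lies on line LH with LC:CH = 1:2 ⇒ C = (11/189, 107/189)
through J parallel to HC: direction (-16/189, -4/27); meets QN at A = (-5/9, -11/9)
A = Q + t·(N−Q) with t = 5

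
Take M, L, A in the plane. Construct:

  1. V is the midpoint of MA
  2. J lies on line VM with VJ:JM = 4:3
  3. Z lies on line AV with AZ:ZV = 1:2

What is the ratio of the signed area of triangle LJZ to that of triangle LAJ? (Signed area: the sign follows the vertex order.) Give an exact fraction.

Choose coordinates M = (0, 0), L = (1, 0), A = (0, 1).
1. V is the midpoint of MA ⇒ V = (0, 1/2)
2. J lies on line VM with VJ:JM = 4:3 ⇒ J = (0, 3/14)
3. Z lies on line AV with AZ:ZV = 1:2 ⇒ Z = (0, 5/6)
2·[LJZ] = -13/21, 2·[LAJ] = 11/14
[LJZ]:[LAJ] = -13/21:11/14 = -26/33

[LJZ]:[LAJ] = -26/33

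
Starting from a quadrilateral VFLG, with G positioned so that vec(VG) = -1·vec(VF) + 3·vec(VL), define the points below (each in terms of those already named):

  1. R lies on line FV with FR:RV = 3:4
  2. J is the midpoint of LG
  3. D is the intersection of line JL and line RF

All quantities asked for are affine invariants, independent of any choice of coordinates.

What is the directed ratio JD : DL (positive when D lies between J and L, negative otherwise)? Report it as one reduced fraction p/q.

Assign V = (0, 0), F = (1, 0), L = (0, 1), G = (-1, 3) — the answer is frame-independent, so this choice is without loss of generality.
1. R lies on line FV with FR:RV = 3:4 ⇒ R = (4/7, 0)
2. J is the midpoint of LG ⇒ J = (-1/2, 2)
3. D is the intersection of line JL and line RF ⇒ D = (1/2, 0)
D = J + t·(L−J) with t = 2, so JD:DL = t:(1−t) = 2:-1

JD:DL = -2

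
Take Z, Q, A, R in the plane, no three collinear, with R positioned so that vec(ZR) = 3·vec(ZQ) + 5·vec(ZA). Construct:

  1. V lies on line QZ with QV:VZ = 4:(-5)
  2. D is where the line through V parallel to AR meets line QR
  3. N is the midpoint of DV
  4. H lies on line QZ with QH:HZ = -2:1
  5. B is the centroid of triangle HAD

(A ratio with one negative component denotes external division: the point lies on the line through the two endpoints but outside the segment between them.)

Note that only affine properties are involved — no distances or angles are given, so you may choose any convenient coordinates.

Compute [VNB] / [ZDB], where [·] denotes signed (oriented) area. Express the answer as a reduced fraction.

[VNB]:[ZDB] = 94/21

Set Z = (0, 0), Q = (1, 0), A = (0, 1), R = (3, 5); any affine frame gives the same invariant.
1. V lies on line QZ with QV:VZ = 4:(-5) ⇒ V = (5, 0)
2. D is where the line through V parallel to AR meets line QR ⇒ D = (-25/7, -80/7)
3. N is the midpoint of DV ⇒ N = (5/7, -40/7)
4. H lies on line QZ with QH:HZ = -2:1 ⇒ H = (-1, 0)
5. B is the centroid of triangle HAD ⇒ B = (-32/21, -73/21)
2·[VNB] = -470/21, 2·[ZDB] = -5
[VNB]:[ZDB] = -470/21:-5 = 94/21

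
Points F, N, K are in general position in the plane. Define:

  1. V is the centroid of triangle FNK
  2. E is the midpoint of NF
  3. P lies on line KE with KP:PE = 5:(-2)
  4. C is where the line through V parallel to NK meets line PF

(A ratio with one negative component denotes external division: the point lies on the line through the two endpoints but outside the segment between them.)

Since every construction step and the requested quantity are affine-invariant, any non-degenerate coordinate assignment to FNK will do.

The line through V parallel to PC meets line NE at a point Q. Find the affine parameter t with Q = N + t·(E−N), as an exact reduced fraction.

t = 1/2

Set F = (0, 0), N = (1, 0), K = (0, 1); any affine frame gives the same invariant.
1. V is the centroid of triangle FNK ⇒ V = (1/3, 1/3)
2. E is the midpoint of NF ⇒ E = (1/2, 0)
3. P lies on line KE with KP:PE = 5:(-2) ⇒ P = (5/6, -2/3)
4. C is where the line through V parallel to NK meets line PF ⇒ C = (10/3, -8/3)
through V parallel to PC: direction (5/2, -2); meets NE at Q = (3/4, 0)
Q = N + t·(E−N) with t = 1/2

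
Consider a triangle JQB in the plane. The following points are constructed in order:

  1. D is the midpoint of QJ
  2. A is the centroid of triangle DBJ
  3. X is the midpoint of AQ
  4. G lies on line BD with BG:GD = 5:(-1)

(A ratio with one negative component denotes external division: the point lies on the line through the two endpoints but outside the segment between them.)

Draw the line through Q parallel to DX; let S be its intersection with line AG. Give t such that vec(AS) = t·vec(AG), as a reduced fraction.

t = 4/3

Set J = (0, 0), Q = (1, 0), B = (0, 1); any affine frame gives the same invariant.
1. D is the midpoint of QJ ⇒ D = (1/2, 0)
2. A is the centroid of triangle DBJ ⇒ A = (1/6, 1/3)
3. X is the midpoint of AQ ⇒ X = (7/12, 1/6)
4. G lies on line BD with BG:GD = 5:(-1) ⇒ G = (5/8, -1/4)
through Q parallel to DX: direction (1/12, 1/6); meets AG at S = (7/9, -4/9)
S = A + t·(G−A) with t = 4/3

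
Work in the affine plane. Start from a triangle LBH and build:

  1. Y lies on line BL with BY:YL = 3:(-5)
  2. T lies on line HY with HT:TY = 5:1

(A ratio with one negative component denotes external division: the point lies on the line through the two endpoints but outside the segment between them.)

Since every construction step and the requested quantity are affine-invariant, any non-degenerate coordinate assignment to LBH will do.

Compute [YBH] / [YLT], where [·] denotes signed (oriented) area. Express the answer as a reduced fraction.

Choose coordinates L = (0, 0), B = (1, 0), H = (0, 1).
1. Y lies on line BL with BY:YL = 3:(-5) ⇒ Y = (5/2, 0)
2. T lies on line HY with HT:TY = 5:1 ⇒ T = (25/12, 1/6)
2·[YBH] = -3/2, 2·[YLT] = -5/12
[YBH]:[YLT] = -3/2:-5/12 = 18/5

[YBH]:[YLT] = 18/5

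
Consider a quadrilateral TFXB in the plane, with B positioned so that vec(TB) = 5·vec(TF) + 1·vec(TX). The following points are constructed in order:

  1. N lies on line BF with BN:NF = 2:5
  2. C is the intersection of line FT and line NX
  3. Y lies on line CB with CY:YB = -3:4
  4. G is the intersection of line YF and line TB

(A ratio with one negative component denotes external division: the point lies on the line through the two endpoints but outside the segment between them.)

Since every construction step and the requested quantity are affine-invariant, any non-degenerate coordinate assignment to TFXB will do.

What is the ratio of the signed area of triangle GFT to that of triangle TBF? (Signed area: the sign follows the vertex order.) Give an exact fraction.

Work in coordinates with T = (0, 0), F = (1, 0), X = (0, 1), B = (5, 1).
1. N lies on line BF with BN:NF = 2:5 ⇒ N = (27/7, 5/7)
2. C is the intersection of line FT and line NX ⇒ C = (27/2, 0)
3. Y lies on line CB with CY:YB = -3:4 ⇒ Y = (39, -3)
4. G is the intersection of line YF and line TB ⇒ G = (15/53, 3/53)
2·[GFT] = -3/53, 2·[TBF] = -1
[GFT]:[TBF] = -3/53:-1 = 3/53

[GFT]:[TBF] = 3/53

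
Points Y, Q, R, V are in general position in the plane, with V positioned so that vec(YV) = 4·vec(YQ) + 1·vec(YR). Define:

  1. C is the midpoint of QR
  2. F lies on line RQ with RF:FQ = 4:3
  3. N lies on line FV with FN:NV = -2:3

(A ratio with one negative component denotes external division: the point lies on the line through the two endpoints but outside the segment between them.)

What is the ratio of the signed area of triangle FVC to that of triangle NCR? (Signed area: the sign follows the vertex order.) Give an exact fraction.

Set Y = (0, 0), Q = (1, 0), R = (0, 1), V = (4, 1); any affine frame gives the same invariant.
1. C is the midpoint of QR ⇒ C = (1/2, 1/2)
2. F lies on line RQ with RF:FQ = 4:3 ⇒ F = (4/7, 3/7)
3. N lies on line FV with FN:NV = -2:3 ⇒ N = (-44/7, -5/7)
2·[FVC] = 2/7, 2·[NCR] = 4
[FVC]:[NCR] = 2/7:4 = 1/14

[FVC]:[NCR] = 1/14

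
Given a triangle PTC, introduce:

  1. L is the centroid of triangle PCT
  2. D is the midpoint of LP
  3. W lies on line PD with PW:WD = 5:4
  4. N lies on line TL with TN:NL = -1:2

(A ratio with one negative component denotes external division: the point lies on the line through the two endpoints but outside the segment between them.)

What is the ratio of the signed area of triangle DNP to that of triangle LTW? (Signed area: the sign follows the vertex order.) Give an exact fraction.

[DNP]:[LTW] = 18/13

Work in coordinates with P = (0, 0), T = (1, 0), C = (0, 1).
1. L is the centroid of triangle PCT ⇒ L = (1/3, 1/3)
2. D is the midpoint of LP ⇒ D = (1/6, 1/6)
3. W lies on line PD with PW:WD = 5:4 ⇒ W = (5/54, 5/54)
4. N lies on line TL with TN:NL = -1:2 ⇒ N = (5/3, -1/3)
2·[DNP] = -1/3, 2·[LTW] = -13/54
[DNP]:[LTW] = -1/3:-13/54 = 18/13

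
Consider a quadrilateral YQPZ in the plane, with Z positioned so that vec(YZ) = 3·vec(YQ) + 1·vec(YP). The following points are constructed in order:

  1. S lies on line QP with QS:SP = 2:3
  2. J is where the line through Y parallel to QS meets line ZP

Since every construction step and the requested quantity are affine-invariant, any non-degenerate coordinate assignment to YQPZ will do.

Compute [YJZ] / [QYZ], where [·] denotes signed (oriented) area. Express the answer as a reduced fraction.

Work in coordinates with Y = (0, 0), Q = (1, 0), P = (0, 1), Z = (3, 1).
1. S lies on line QP with QS:SP = 2:3 ⇒ S = (3/5, 2/5)
2. J is where the line through Y parallel to QS meets line ZP ⇒ J = (-1, 1)
2·[YJZ] = -4, 2·[QYZ] = -1
[YJZ]:[QYZ] = -4:-1 = 4

[YJZ]:[QYZ] = 4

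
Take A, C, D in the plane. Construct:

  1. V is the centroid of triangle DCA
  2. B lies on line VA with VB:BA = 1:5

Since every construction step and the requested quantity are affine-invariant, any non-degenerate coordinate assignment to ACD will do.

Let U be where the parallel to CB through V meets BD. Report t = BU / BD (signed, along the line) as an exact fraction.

Choose coordinates A = (0, 0), C = (1, 0), D = (0, 1).
1. V is the centroid of triangle DCA ⇒ V = (1/3, 1/3)
2. B lies on line VA with VB:BA = 1:5 ⇒ B = (5/18, 5/18)
through V parallel to CB: direction (-13/18, 5/18); meets BD at U = (35/144, 53/144)
U = B + t·(D−B) with t = 1/8

t = 1/8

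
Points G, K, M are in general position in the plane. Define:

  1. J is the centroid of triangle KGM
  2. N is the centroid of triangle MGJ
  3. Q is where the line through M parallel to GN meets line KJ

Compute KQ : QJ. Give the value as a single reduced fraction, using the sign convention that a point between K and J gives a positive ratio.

KQ:QJ = -5/2

Assign G = (0, 0), K = (1, 0), M = (0, 1) — the answer is frame-independent, so this choice is without loss of generality.
1. J is the centroid of triangle KGM ⇒ J = (1/3, 1/3)
2. N is the centroid of triangle MGJ ⇒ N = (1/9, 4/9)
3. Q is where the line through M parallel to GN meets line KJ ⇒ Q = (-1/9, 5/9)
Q = K + t·(J−K) with t = 5/3, so KQ:QJ = t:(1−t) = 5/3:-2/3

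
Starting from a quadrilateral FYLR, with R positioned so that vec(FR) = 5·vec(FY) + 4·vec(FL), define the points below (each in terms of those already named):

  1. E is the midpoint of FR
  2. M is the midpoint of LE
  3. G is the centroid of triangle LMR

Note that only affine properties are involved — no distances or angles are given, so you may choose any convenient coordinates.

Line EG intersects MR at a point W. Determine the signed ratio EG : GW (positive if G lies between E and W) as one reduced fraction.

EG:GW = -4

Set F = (0, 0), Y = (1, 0), L = (0, 1), R = (5, 4); any affine frame gives the same invariant.
1. E is the midpoint of FR ⇒ E = (5/2, 2)
2. M is the midpoint of LE ⇒ M = (5/4, 3/2)
3. G is the centroid of triangle LMR ⇒ G = (25/12, 13/6)
line EG meets MR at W = (35/16, 17/8)
G = E + t·(W−E) with t = 4/3, so EG:GW = 4/3:-1/3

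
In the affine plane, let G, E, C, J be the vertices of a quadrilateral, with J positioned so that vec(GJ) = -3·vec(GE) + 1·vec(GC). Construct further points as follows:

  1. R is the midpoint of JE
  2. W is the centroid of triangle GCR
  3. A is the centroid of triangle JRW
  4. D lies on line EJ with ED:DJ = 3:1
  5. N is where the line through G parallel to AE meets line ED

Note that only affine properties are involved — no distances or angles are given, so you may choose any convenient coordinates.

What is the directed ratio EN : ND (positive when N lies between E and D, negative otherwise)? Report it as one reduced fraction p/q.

EN:ND = -4/3

Choose coordinates G = (0, 0), E = (1, 0), C = (0, 1), J = (-3, 1).
1. R is the midpoint of JE ⇒ R = (-1, 1/2)
2. W is the centroid of triangle GCR ⇒ W = (-1/3, 1/2)
3. A is the centroid of triangle JRW ⇒ A = (-13/9, 2/3)
4. D lies on line EJ with ED:DJ = 3:1 ⇒ D = (-2, 3/4)
5. N is where the line through G parallel to AE meets line ED ⇒ N = (-11, 3)
N = E + t·(D−E) with t = 4, so EN:ND = t:(1−t) = 4:-3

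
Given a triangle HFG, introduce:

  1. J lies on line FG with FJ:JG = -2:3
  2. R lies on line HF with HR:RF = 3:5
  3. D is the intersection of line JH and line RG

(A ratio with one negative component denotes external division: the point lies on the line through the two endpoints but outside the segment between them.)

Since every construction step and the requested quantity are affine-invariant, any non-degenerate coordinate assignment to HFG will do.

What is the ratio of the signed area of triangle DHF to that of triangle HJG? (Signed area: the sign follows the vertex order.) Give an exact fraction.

Choose coordinates H = (0, 0), F = (1, 0), G = (0, 1).
1. J lies on line FG with FJ:JG = -2:3 ⇒ J = (3, -2)
2. R lies on line HF with HR:RF = 3:5 ⇒ R = (3/8, 0)
3. D is the intersection of line JH and line RG ⇒ D = (1/2, -1/3)
2·[DHF] = -1/3, 2·[HJG] = 3
[DHF]:[HJG] = -1/3:3 = -1/9

[DHF]:[HJG] = -1/9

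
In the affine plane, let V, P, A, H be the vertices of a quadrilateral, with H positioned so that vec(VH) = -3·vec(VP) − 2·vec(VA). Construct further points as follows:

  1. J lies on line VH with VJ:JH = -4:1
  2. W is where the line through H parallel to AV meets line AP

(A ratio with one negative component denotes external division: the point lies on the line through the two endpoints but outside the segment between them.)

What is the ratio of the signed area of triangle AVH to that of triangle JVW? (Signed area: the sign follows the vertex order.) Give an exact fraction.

[AVH]:[JVW] = -1/8

Work in coordinates with V = (0, 0), P = (1, 0), A = (0, 1), H = (-3, -2).
1. J lies on line VH with VJ:JH = -4:1 ⇒ J = (-4, -8/3)
2. W is where the line through H parallel to AV meets line AP ⇒ W = (-3, 4)
2·[AVH] = -3, 2·[JVW] = 24
[AVH]:[JVW] = -3:24 = -1/8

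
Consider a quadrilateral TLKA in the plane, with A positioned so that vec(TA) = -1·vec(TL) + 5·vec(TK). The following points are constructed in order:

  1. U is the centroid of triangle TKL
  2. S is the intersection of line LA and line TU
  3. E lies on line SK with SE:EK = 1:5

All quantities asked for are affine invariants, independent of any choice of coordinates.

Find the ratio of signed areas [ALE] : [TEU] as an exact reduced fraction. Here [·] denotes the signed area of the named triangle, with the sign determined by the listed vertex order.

Work in coordinates with T = (0, 0), L = (1, 0), K = (0, 1), A = (-1, 5).
1. U is the centroid of triangle TKL ⇒ U = (1/3, 1/3)
2. S is the intersection of line LA and line TU ⇒ S = (5/7, 5/7)
3. E lies on line SK with SE:EK = 1:5 ⇒ E = (25/42, 16/21)
2·[ALE] = -1/2, 2·[TEU] = -1/18
[ALE]:[TEU] = -1/2:-1/18 = 9

[ALE]:[TEU] = 9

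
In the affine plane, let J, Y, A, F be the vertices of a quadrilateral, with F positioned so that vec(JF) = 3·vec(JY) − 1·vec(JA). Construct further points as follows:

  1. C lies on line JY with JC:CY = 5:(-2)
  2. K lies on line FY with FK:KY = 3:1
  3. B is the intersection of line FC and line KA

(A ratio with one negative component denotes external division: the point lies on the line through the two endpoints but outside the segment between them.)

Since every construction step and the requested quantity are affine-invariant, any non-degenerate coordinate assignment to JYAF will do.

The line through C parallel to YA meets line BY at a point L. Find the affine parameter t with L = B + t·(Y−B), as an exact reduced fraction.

Assign J = (0, 0), Y = (1, 0), A = (0, 1), F = (3, -1) — the answer is frame-independent, so this choice is without loss of generality.
1. C lies on line JY with JC:CY = 5:(-2) ⇒ C = (5/3, 0)
2. K lies on line FY with FK:KY = 3:1 ⇒ K = (3/2, -1/4)
3. B is the intersection of line FC and line KA ⇒ B = (-3, 7/2)
through C parallel to YA: direction (-1, 1); meets BY at L = (19/3, -14/3)
L = B + t·(Y−B) with t = 7/3

t = 7/3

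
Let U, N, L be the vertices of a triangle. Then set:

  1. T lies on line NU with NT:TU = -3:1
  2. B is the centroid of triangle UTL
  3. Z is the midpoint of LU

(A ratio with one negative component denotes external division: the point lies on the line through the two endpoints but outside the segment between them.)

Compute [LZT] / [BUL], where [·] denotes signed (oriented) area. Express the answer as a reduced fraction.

Assign U = (0, 0), N = (1, 0), L = (0, 1) — the answer is frame-independent, so this choice is without loss of generality.
1. T lies on line NU with NT:TU = -3:1 ⇒ T = (-1/2, 0)
2. B is the centroid of triangle UTL ⇒ B = (-1/6, 1/3)
3. Z is the midpoint of LU ⇒ Z = (0, 1/2)
2·[LZT] = -1/4, 2·[BUL] = 1/6
[LZT]:[BUL] = -1/4:1/6 = -3/2

[LZT]:[BUL] = -3/2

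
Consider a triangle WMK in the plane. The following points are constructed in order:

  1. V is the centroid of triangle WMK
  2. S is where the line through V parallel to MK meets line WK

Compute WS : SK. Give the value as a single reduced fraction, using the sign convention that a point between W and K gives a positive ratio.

Assign W = (0, 0), M = (1, 0), K = (0, 1) — the answer is frame-independent, so this choice is without loss of generality.
1. V is the centroid of triangle WMK ⇒ V = (1/3, 1/3)
2. S is where the line through V parallel to MK meets line WK ⇒ S = (0, 2/3)
S = W + t·(K−W) with t = 2/3, so WS:SK = t:(1−t) = 2/3:1/3

WS:SK = 2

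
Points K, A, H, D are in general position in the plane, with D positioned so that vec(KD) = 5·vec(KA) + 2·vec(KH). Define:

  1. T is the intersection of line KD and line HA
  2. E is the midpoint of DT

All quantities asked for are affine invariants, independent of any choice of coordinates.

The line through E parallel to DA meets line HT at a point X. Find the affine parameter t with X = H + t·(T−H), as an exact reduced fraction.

Choose coordinates K = (0, 0), A = (1, 0), H = (0, 1), D = (5, 2).
1. T is the intersection of line KD and line HA ⇒ T = (5/7, 2/7)
2. E is the midpoint of DT ⇒ E = (20/7, 8/7)
through E parallel to DA: direction (-4, -2); meets HT at X = (6/7, 1/7)
X = H + t·(T−H) with t = 6/5

t = 6/5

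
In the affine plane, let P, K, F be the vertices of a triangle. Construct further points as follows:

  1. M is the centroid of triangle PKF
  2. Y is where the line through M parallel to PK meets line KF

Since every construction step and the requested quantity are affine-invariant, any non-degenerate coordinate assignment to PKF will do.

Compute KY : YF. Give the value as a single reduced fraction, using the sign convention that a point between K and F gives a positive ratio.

Set P = (0, 0), K = (1, 0), F = (0, 1); any affine frame gives the same invariant.
1. M is the centroid of triangle PKF ⇒ M = (1/3, 1/3)
2. Y is where the line through M parallel to PK meets line KF ⇒ Y = (2/3, 1/3)
Y = K + t·(F−K) with t = 1/3, so KY:YF = t:(1−t) = 1/3:2/3

KY:YF = 1/2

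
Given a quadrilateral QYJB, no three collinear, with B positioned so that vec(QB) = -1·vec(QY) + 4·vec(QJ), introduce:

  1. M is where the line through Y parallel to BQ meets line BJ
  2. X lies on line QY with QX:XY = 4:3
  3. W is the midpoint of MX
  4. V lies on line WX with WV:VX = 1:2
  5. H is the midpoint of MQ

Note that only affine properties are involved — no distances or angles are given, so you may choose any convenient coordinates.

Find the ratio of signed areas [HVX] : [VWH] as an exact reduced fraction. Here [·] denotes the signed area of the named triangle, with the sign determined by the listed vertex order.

[HVX]:[VWH] = -2

Assign Q = (0, 0), Y = (1, 0), J = (0, 1), B = (-1, 4) — the answer is frame-independent, so this choice is without loss of generality.
1. M is where the line through Y parallel to BQ meets line BJ ⇒ M = (3, -8)
2. X lies on line QY with QX:XY = 4:3 ⇒ X = (4/7, 0)
3. W is the midpoint of MX ⇒ W = (25/14, -4)
4. V lies on line WX with WV:VX = 1:2 ⇒ V = (29/21, -8/3)
5. H is the midpoint of MQ ⇒ H = (3/2, -4)
2·[HVX] = 16/21, 2·[VWH] = -8/21
[HVX]:[VWH] = 16/21:-8/21 = -2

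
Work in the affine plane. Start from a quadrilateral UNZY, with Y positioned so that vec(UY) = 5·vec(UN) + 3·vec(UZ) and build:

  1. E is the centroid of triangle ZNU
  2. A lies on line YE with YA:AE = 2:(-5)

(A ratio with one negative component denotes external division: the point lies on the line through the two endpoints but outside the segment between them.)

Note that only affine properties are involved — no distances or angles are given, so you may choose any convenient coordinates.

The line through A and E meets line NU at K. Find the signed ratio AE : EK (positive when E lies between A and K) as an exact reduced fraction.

AE:EK = 40/3

Assign U = (0, 0), N = (1, 0), Z = (0, 1), Y = (5, 3) — the answer is frame-independent, so this choice is without loss of generality.
1. E is the centroid of triangle ZNU ⇒ E = (1/3, 1/3)
2. A lies on line YE with YA:AE = 2:(-5) ⇒ A = (73/9, 43/9)
line AE meets NU at K = (-1/4, 0)
E = A + t·(K−A) with t = 40/43, so AE:EK = 40/43:3/43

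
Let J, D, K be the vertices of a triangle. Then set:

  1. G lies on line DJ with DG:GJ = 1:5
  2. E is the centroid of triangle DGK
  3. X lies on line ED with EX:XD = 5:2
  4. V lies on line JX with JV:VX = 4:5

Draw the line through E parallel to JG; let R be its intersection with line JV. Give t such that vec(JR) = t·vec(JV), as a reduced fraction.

Work in coordinates with J = (0, 0), D = (1, 0), K = (0, 1).
1. G lies on line DJ with DG:GJ = 1:5 ⇒ G = (5/6, 0)
2. E is the centroid of triangle DGK ⇒ E = (11/18, 1/3)
3. X lies on line ED with EX:XD = 5:2 ⇒ X = (8/9, 2/21)
4. V lies on line JX with JV:VX = 4:5 ⇒ V = (32/81, 8/189)
through E parallel to JG: direction (5/6, 0); meets JV at R = (28/9, 1/3)
R = J + t·(V−J) with t = 63/8

t = 63/8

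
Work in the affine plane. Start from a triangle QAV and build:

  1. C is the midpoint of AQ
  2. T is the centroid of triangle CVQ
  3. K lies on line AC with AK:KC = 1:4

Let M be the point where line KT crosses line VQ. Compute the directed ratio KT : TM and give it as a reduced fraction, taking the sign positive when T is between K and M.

Assign Q = (0, 0), A = (1, 0), V = (0, 1) — the answer is frame-independent, so this choice is without loss of generality.
1. C is the midpoint of AQ ⇒ C = (1/2, 0)
2. T is the centroid of triangle CVQ ⇒ T = (1/6, 1/3)
3. K lies on line AC with AK:KC = 1:4 ⇒ K = (9/10, 0)
line KT meets VQ at M = (0, 9/22)
T = K + t·(M−K) with t = 22/27, so KT:TM = 22/27:5/27

KT:TM = 22/5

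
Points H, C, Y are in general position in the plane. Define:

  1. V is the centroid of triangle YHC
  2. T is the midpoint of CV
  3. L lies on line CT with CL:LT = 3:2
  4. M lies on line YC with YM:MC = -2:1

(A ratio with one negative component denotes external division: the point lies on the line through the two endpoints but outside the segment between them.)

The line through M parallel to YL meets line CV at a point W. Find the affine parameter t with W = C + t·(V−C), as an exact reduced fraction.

t = -3/10

Assign H = (0, 0), C = (1, 0), Y = (0, 1) — the answer is frame-independent, so this choice is without loss of generality.
1. V is the centroid of triangle YHC ⇒ V = (1/3, 1/3)
2. T is the midpoint of CV ⇒ T = (2/3, 1/6)
3. L lies on line CT with CL:LT = 3:2 ⇒ L = (4/5, 1/10)
4. M lies on line YC with YM:MC = -2:1 ⇒ M = (2, -1)
through M parallel to YL: direction (4/5, -9/10); meets CV at W = (6/5, -1/10)
W = C + t·(V−C) with t = -3/10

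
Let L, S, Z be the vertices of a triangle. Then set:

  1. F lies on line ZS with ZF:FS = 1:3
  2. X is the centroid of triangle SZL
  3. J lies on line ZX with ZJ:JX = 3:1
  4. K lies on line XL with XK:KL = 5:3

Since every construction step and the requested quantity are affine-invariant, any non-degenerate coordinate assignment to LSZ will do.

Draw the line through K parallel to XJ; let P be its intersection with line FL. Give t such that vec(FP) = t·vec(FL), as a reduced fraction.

t = 7/10

Set L = (0, 0), S = (1, 0), Z = (0, 1); any affine frame gives the same invariant.
1. F lies on line ZS with ZF:FS = 1:3 ⇒ F = (1/4, 3/4)
2. X is the centroid of triangle SZL ⇒ X = (1/3, 1/3)
3. J lies on line ZX with ZJ:JX = 3:1 ⇒ J = (1/4, 1/2)
4. K lies on line XL with XK:KL = 5:3 ⇒ K = (1/8, 1/8)
through K parallel to XJ: direction (-1/12, 1/6); meets FL at P = (3/40, 9/40)
P = F + t·(L−F) with t = 7/10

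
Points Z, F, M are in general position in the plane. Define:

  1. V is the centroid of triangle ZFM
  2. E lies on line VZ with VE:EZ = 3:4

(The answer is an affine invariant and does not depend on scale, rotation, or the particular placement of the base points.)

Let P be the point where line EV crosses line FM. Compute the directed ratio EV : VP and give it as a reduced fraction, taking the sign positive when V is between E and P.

EV:VP = 6/7

Work in coordinates with Z = (0, 0), F = (1, 0), M = (0, 1).
1. V is the centroid of triangle ZFM ⇒ V = (1/3, 1/3)
2. E lies on line VZ with VE:EZ = 3:4 ⇒ E = (4/21, 4/21)
line EV meets FM at P = (1/2, 1/2)
V = E + t·(P−E) with t = 6/13, so EV:VP = 6/13:7/13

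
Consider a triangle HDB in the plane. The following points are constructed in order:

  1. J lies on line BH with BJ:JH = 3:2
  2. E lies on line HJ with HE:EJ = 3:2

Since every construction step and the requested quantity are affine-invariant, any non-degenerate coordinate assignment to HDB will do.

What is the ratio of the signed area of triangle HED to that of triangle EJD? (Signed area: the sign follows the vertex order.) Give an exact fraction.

[HED]:[EJD] = 3/2

Assign H = (0, 0), D = (1, 0), B = (0, 1) — the answer is frame-independent, so this choice is without loss of generality.
1. J lies on line BH with BJ:JH = 3:2 ⇒ J = (0, 2/5)
2. E lies on line HJ with HE:EJ = 3:2 ⇒ E = (0, 6/25)
2·[HED] = -6/25, 2·[EJD] = -4/25
[HED]:[EJD] = -6/25:-4/25 = 3/2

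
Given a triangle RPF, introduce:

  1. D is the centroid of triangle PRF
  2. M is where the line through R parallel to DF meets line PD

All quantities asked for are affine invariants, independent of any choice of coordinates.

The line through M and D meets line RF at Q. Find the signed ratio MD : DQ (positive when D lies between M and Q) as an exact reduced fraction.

MD:DQ = -2

Set R = (0, 0), P = (1, 0), F = (0, 1); any affine frame gives the same invariant.
1. D is the centroid of triangle PRF ⇒ D = (1/3, 1/3)
2. M is where the line through R parallel to DF meets line PD ⇒ M = (-1/3, 2/3)
line MD meets RF at Q = (0, 1/2)
D = M + t·(Q−M) with t = 2, so MD:DQ = 2:-1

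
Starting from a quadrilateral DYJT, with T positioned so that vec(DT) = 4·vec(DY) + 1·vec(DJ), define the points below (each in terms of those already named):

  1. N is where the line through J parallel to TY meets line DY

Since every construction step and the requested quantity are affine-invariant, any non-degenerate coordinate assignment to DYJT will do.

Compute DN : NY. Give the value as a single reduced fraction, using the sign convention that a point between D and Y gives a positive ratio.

DN:NY = -3/4

Assign D = (0, 0), Y = (1, 0), J = (0, 1), T = (4, 1) — the answer is frame-independent, so this choice is without loss of generality.
1. N is where the line through J parallel to TY meets line DY ⇒ N = (-3, 0)
N = D + t·(Y−D) with t = -3, so DN:NY = t:(1−t) = -3:4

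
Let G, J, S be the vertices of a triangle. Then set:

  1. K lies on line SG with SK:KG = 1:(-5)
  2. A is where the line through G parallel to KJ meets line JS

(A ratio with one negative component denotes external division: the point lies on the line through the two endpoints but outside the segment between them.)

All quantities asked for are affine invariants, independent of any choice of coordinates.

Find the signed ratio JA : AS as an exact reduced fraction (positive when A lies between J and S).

JA:AS = -5/4

Assign G = (0, 0), J = (1, 0), S = (0, 1) — the answer is frame-independent, so this choice is without loss of generality.
1. K lies on line SG with SK:KG = 1:(-5) ⇒ K = (0, 5/4)
2. A is where the line through G parallel to KJ meets line JS ⇒ A = (-4, 5)
A = J + t·(S−J) with t = 5, so JA:AS = t:(1−t) = 5:-4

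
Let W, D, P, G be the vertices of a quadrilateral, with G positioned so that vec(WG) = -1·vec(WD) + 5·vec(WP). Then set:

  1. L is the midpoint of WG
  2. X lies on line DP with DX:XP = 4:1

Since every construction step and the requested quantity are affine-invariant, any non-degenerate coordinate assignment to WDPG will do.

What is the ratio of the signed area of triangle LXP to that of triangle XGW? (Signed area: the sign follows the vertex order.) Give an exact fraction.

Work in coordinates with W = (0, 0), D = (1, 0), P = (0, 1), G = (-1, 5).
1. L is the midpoint of WG ⇒ L = (-1/2, 5/2)
2. X lies on line DP with DX:XP = 4:1 ⇒ X = (1/5, 4/5)
2·[LXP] = -1/5, 2·[XGW] = 9/5
[LXP]:[XGW] = -1/5:9/5 = -1/9

[LXP]:[XGW] = -1/9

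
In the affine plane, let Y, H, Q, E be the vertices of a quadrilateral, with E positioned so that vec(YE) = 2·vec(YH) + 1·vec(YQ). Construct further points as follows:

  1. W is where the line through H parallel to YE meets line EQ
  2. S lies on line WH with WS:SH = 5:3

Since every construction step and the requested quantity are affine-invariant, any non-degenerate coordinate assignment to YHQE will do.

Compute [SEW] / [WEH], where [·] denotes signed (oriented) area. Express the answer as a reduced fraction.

[SEW]:[WEH] = -5/8

Choose coordinates Y = (0, 0), H = (1, 0), Q = (0, 1), E = (2, 1).
1. W is where the line through H parallel to YE meets line EQ ⇒ W = (3, 1)
2. S lies on line WH with WS:SH = 5:3 ⇒ S = (7/4, 3/8)
2·[SEW] = -5/8, 2·[WEH] = 1
[SEW]:[WEH] = -5/8:1 = -5/8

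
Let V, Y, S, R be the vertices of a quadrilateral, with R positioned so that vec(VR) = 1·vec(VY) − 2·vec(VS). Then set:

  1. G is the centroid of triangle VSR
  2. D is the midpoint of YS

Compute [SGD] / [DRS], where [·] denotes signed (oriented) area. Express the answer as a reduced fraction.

[SGD]:[DRS] = -1/2

Assign V = (0, 0), Y = (1, 0), S = (0, 1), R = (1, -2) — the answer is frame-independent, so this choice is without loss of generality.
1. G is the centroid of triangle VSR ⇒ G = (1/3, -1/3)
2. D is the midpoint of YS ⇒ D = (1/2, 1/2)
2·[SGD] = 1/2, 2·[DRS] = -1
[SGD]:[DRS] = 1/2:-1 = -1/2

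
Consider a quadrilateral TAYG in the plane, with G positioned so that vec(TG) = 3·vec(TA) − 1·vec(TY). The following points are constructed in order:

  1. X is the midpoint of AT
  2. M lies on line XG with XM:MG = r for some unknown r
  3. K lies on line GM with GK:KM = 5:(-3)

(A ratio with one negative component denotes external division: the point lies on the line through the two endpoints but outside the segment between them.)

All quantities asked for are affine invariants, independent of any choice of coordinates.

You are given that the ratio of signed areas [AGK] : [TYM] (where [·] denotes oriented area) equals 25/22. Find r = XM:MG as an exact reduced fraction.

r = 1/5

Work in coordinates with T = (0, 0), A = (1, 0), Y = (0, 1), G = (3, -1).
1. X is the midpoint of AT ⇒ X = (1/2, 0)
2. With XM:MG = r, write λ = r/(r+1) so M = X + λ·(G−X); M is affine-linear in λ
3. K lies on line GM with GK:KM = 5:(-3) ⇒ K is an affine combination of earlier points and hence also affine-linear in λ
Every point depending on M is an affine combination of M and λ-independent points, so each such coordinate is linear in λ; the λ² term in each signed area is a multiple of (G−X)×(G−X) = 0, so 2·[AGK] and 2·[TYM] are each linear in λ. Evaluating at λ=0 and λ=1:
  2·[AGK] = 5/4·λ − 5/4,   2·[TYM] = -5/2·λ − 1/2
So [AGK]:[TYM] = (5/4·λ − 5/4) / (-5/2·λ − 1/2). Setting this equal to 25/22:
  5/4·λ − 5/4 = 25/22·(-5/2·λ − 1/2)  ⇒  λ = 1/6
Then r = λ/(1−λ) = (1/6)/(5/6) = 1/5. Check: with r = 1/5, M = (11/12, -1/6) and [AGK]:[TYM] = 25/22 as required.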